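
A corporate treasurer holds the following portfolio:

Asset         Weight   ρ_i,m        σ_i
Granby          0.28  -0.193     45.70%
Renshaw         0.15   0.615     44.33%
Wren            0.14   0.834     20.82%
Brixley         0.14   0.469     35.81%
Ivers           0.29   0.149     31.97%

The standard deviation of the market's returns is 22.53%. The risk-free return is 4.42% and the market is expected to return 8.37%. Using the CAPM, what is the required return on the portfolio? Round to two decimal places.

β_Granby = -0.193 × 45.70% / 22.53% = -0.3915
β_Renshaw = 0.615 × 44.33% / 22.53% = 1.2101
β_Wren = 0.834 × 20.82% / 22.53% = 0.7707
β_Brixley = 0.469 × 35.81% / 22.53% = 0.7454
β_Ivers = 0.149 × 31.97% / 22.53% = 0.2114
β_P = Σ w_i β_i = 0.28×-0.3915 + 0.15×1.2101 + 0.14×0.7707 + 0.14×0.7454 + 0.29×0.2114 = 0.3455
MRP = 8.37% − 4.42% = 3.95%
E(R_P) = R_f + β_P × MRP = 4.42% + 0.3455 × 3.95% = 5.78%

5.78%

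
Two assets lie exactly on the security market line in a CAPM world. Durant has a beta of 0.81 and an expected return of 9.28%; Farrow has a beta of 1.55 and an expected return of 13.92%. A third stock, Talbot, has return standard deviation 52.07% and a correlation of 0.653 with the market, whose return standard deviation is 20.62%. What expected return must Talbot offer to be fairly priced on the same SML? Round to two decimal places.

14.54%

MRP = (13.92% − 9.28%) / (1.55 − 0.81) = 6.2703%
R_f = 9.28% − 0.81 × 6.2703% = 4.2011%
β_Talbot = ρ·σ_i/σ_m = 0.653 × 52.07 / 20.62 = 1.6490
E(R_Talbot) = R_f + β × MRP = 4.2011% + 1.6490 × 6.2703% = 14.54%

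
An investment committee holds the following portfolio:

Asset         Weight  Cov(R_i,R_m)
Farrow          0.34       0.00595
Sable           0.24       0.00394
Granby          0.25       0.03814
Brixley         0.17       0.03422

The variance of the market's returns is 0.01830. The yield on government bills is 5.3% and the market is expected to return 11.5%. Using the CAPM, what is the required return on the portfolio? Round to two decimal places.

β_Farrow = 0.00595 / 0.01830 = 0.3251
β_Sable = 0.00394 / 0.01830 = 0.2153
β_Granby = 0.03814 / 0.01830 = 2.0842
β_Brixley = 0.03422 / 0.01830 = 1.8699
β_P = Σ w_i β_i = 0.34×0.3251 + 0.24×0.2153 + 0.25×2.0842 + 0.17×1.8699 = 1.0011
MRP = 11.5% − 5.3% = 6.20%
E(R_P) = R_f + β_P × MRP = 5.3% + 1.0011 × 6.2% = 11.51%

11.51%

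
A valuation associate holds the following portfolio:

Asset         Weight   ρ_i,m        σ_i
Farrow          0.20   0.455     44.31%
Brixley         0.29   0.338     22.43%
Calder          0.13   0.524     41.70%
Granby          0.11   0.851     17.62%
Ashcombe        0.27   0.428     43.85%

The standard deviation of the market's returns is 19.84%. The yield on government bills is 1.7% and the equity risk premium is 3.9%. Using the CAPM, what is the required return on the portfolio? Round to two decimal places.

β_Farrow = 0.455 × 44.31% / 19.84% = 1.0162
β_Brixley = 0.338 × 22.43% / 19.84% = 0.3821
β_Calder = 0.524 × 41.70% / 19.84% = 1.1014
β_Granby = 0.851 × 17.62% / 19.84% = 0.7558
β_Ashcombe = 0.428 × 43.85% / 19.84% = 0.9460
β_P = Σ w_i β_i = 0.20×1.0162 + 0.29×0.3821 + 0.13×1.1014 + 0.11×0.7558 + 0.27×0.9460 = 0.7958
E(R_P) = R_f + β_P × MRP = 1.7% + 0.7958 × 3.9% = 4.80%

4.80%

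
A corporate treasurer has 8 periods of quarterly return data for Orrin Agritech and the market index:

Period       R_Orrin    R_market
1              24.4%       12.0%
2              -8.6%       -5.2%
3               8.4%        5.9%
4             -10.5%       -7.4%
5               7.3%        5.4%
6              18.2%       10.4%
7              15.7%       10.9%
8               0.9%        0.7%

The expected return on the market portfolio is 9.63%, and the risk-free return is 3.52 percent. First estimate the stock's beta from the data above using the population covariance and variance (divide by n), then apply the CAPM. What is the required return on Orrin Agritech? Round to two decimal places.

13.67%

Mean R_i = (24.4 − 8.6 + 8.4 − 10.5 + 7.3 + 18.2 + 15.7 + 0.9) / 8 = 6.9750%
Mean R_m = (12.0 − 5.2 + 5.9 − 7.4 + 5.4 + 10.4 + 10.9 + 0.7) / 8 = 4.0875%
Σ(R_i − R̄_i)(R_m − R̄_m) = 637.1575  ⇒  Cov = 637.1575 / 8 = 79.6447
Σ(R_m − R̄_m)² = 383.5688  ⇒  Var(R_m) = 383.5688 / 8 = 47.9461
β = Cov / Var(R_m) = 79.6447 / 47.9461 = 1.6611
MRP = 9.63% − 3.52% = 6.11%
E(R) = R_f + β × MRP = 3.52% + 1.6611 × 6.11% = 13.67%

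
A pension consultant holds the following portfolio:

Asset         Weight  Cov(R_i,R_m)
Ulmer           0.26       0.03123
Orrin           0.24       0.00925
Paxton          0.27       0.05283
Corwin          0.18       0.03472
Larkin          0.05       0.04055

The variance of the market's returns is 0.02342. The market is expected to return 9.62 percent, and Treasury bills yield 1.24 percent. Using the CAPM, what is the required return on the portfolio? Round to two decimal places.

13.01%

β_Ulmer = 0.03123 / 0.02342 = 1.3335
β_Orrin = 0.00925 / 0.02342 = 0.3950
β_Paxton = 0.05283 / 0.02342 = 2.2558
β_Corwin = 0.03472 / 0.02342 = 1.4825
β_Larkin = 0.04055 / 0.02342 = 1.7314
β_P = Σ w_i β_i = 0.26×1.3335 + 0.24×0.3950 + 0.27×2.2558 + 0.18×1.4825 + 0.05×1.7314 = 1.4040
MRP = 9.62% − 1.24% = 8.38%
E(R_P) = R_f + β_P × MRP = 1.24% + 1.4040 × 8.38% = 13.01%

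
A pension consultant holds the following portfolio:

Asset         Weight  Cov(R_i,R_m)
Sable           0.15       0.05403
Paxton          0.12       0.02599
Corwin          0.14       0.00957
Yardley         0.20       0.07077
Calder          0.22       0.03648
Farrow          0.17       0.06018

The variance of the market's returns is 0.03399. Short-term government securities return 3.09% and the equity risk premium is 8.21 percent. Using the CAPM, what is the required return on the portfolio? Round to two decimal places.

13.95%

β_Sable = 0.05403 / 0.03399 = 1.5896
β_Paxton = 0.02599 / 0.03399 = 0.7646
β_Corwin = 0.00957 / 0.03399 = 0.2816
β_Yardley = 0.07077 / 0.03399 = 2.0821
β_Calder = 0.03648 / 0.03399 = 1.0733
β_Farrow = 0.06018 / 0.03399 = 1.7705
β_P = Σ w_i β_i = 0.15×1.5896 + 0.12×0.7646 + 0.14×0.2816 + 0.20×2.0821 + 0.22×1.0733 + 0.17×1.7705 = 1.3231
E(R_P) = R_f + β_P × MRP = 3.09% + 1.3231 × 8.21% = 13.95%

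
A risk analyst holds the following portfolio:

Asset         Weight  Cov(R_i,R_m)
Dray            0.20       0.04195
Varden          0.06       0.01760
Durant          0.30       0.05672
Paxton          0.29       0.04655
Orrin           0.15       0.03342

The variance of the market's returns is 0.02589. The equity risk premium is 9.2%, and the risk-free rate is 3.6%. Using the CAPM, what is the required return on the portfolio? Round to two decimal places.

19.58%

β_Dray = 0.04195 / 0.02589 = 1.6203
β_Varden = 0.01760 / 0.02589 = 0.6798
β_Durant = 0.05672 / 0.02589 = 2.1908
β_Paxton = 0.04655 / 0.02589 = 1.7980
β_Orrin = 0.03342 / 0.02589 = 1.2908
β_P = Σ w_i β_i = 0.20×1.6203 + 0.06×0.6798 + 0.30×2.1908 + 0.29×1.7980 + 0.15×1.2908 = 1.7371
E(R_P) = R_f + β_P × MRP = 3.6% + 1.7371 × 9.2% = 19.58%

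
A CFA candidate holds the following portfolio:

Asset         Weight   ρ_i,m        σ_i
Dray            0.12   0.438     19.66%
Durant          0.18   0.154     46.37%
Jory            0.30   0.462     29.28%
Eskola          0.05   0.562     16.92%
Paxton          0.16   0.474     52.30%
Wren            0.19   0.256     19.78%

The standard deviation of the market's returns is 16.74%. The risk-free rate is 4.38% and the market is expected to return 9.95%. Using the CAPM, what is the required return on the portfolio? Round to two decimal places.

8.30%

β_Dray = 0.438 × 19.66% / 16.74% = 0.5144
β_Durant = 0.154 × 46.37% / 16.74% = 0.4266
β_Jory = 0.462 × 29.28% / 16.74% = 0.8081
β_Eskola = 0.562 × 16.92% / 16.74% = 0.5680
β_Paxton = 0.474 × 52.30% / 16.74% = 1.4809
β_Wren = 0.256 × 19.78% / 16.74% = 0.3025
β_P = Σ w_i β_i = 0.12×0.5144 + 0.18×0.4266 + 0.30×0.8081 + 0.05×0.5680 + 0.16×1.4809 + 0.19×0.3025 = 0.7038
MRP = 9.95% − 4.38% = 5.57%
E(R_P) = R_f + β_P × MRP = 4.38% + 0.7038 × 5.57% = 8.30%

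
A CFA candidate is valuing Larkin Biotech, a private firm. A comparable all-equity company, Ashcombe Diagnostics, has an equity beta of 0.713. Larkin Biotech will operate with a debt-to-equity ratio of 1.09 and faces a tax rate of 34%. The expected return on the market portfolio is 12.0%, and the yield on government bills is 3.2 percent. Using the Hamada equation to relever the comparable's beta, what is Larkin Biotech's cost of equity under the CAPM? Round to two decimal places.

13.99%

β_L = β_U × [1 + (1 − t)(D/E)] = 0.713 × [1 + (1 − 0.34) × 1.09]
    = 0.713 × [1 + 0.66 × 1.09] = 0.713 × 1.7194 = 1.2259
MRP = 12.0% − 3.2% = 8.80%
E(R) = R_f + β_L × MRP = 3.2% + 1.2259 × 8.8% = 13.99%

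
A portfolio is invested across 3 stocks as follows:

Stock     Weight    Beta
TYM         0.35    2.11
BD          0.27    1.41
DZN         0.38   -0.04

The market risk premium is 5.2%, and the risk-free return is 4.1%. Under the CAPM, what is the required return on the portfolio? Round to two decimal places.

β_P = Σ w_i β_i = 0.35×2.11 + 0.27×1.41 + 0.38×-0.04 = 1.1040
E(R_P) = R_f + β_P × MRP = 4.1% + 1.1040 × 5.2% = 9.84%

9.84%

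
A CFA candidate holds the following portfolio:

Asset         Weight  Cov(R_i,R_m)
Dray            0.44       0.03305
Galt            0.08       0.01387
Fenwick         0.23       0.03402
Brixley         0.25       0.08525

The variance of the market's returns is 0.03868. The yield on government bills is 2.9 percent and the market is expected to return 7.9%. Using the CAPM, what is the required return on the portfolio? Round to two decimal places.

β_Dray = 0.03305 / 0.03868 = 0.8544
β_Galt = 0.01387 / 0.03868 = 0.3586
β_Fenwick = 0.03402 / 0.03868 = 0.8795
β_Brixley = 0.08525 / 0.03868 = 2.2040
β_P = Σ w_i β_i = 0.44×0.8544 + 0.08×0.3586 + 0.23×0.8795 + 0.25×2.2040 = 1.1579
MRP = 7.9% − 2.9% = 5.00%
E(R_P) = R_f + β_P × MRP = 2.9% + 1.1579 × 5.0% = 8.69%

8.69%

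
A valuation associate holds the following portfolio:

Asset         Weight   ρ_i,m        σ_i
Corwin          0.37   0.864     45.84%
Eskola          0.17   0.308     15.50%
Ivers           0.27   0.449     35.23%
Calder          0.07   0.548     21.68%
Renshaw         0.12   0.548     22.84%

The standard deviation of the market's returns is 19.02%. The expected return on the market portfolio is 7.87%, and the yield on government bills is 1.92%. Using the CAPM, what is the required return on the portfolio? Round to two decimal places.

8.82%

β_Corwin = 0.864 × 45.84% / 19.02% = 2.0823
β_Eskola = 0.308 × 15.50% / 19.02% = 0.2510
β_Ivers = 0.449 × 35.23% / 19.02% = 0.8317
β_Calder = 0.548 × 21.68% / 19.02% = 0.6246
β_Renshaw = 0.548 × 22.84% / 19.02% = 0.6581
β_P = Σ w_i β_i = 0.37×2.0823 + 0.17×0.2510 + 0.27×0.8317 + 0.07×0.6246 + 0.12×0.6581 = 1.1604
MRP = 7.87% − 1.92% = 5.95%
E(R_P) = R_f + β_P × MRP = 1.92% + 1.1604 × 5.95% = 8.82%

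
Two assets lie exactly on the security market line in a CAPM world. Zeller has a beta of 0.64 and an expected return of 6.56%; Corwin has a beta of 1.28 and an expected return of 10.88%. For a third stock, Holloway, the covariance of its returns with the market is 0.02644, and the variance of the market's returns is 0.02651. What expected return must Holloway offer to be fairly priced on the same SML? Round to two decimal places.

MRP = (10.88% − 6.56%) / (1.28 − 0.64) = 6.7500%
R_f = 6.56% − 0.64 × 6.7500% = 2.2400%
β_Holloway = Cov / Var(R_m) = 0.02644 / 0.02651 = 0.9974
E(R_Holloway) = R_f + β × MRP = 2.2400% + 0.9974 × 6.7500% = 8.97%

8.97%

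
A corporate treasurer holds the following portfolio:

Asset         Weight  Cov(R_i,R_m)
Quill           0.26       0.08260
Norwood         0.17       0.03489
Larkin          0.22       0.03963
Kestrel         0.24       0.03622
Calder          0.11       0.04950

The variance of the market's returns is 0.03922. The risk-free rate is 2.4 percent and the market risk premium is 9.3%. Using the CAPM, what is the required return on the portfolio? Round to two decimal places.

β_Quill = 0.08260 / 0.03922 = 2.1061
β_Norwood = 0.03489 / 0.03922 = 0.8896
β_Larkin = 0.03963 / 0.03922 = 1.0105
β_Kestrel = 0.03622 / 0.03922 = 0.9235
β_Calder = 0.04950 / 0.03922 = 1.2621
β_P = Σ w_i β_i = 0.26×2.1061 + 0.17×0.8896 + 0.22×1.0105 + 0.24×0.9235 + 0.11×1.2621 = 1.2816
E(R_P) = R_f + β_P × MRP = 2.4% + 1.2816 × 9.3% = 14.32%

14.32%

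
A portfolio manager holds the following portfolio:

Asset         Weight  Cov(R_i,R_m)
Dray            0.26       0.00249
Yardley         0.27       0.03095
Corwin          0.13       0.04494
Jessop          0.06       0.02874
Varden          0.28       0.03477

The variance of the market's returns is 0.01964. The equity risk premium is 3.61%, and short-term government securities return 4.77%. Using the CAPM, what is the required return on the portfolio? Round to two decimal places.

β_Dray = 0.00249 / 0.01964 = 0.1268
β_Yardley = 0.03095 / 0.01964 = 1.5759
β_Corwin = 0.04494 / 0.01964 = 2.2882
β_Jessop = 0.02874 / 0.01964 = 1.4633
β_Varden = 0.03477 / 0.01964 = 1.7704
β_P = Σ w_i β_i = 0.26×0.1268 + 0.27×1.5759 + 0.13×2.2882 + 0.06×1.4633 + 0.28×1.7704 = 1.3394
E(R_P) = R_f + β_P × MRP = 4.77% + 1.3394 × 3.61% = 9.61%

9.61%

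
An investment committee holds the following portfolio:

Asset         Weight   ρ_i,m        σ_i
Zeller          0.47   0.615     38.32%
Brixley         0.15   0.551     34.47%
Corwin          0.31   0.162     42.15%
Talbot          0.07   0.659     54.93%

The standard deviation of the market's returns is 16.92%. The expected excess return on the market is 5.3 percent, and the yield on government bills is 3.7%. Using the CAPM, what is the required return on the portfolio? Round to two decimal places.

β_Zeller = 0.615 × 38.32% / 16.92% = 1.3928
β_Brixley = 0.551 × 34.47% / 16.92% = 1.1225
β_Corwin = 0.162 × 42.15% / 16.92% = 0.4036
β_Talbot = 0.659 × 54.93% / 16.92% = 2.1394
β_P = Σ w_i β_i = 0.47×1.3928 + 0.15×1.1225 + 0.31×0.4036 + 0.07×2.1394 = 1.0979
E(R_P) = R_f + β_P × MRP = 3.7% + 1.0979 × 5.3% = 9.52%

9.52%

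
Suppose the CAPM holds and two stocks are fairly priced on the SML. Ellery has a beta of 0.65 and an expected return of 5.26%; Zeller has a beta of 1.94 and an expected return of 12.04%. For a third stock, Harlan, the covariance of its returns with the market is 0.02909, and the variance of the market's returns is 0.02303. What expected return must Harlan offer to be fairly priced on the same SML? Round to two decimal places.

MRP = (12.04% − 5.26%) / (1.94 − 0.65) = 5.2558%
R_f = 5.26% − 0.65 × 5.2558% = 1.8437%
β_Harlan = Cov / Var(R_m) = 0.02909 / 0.02303 = 1.2631
E(R_Harlan) = R_f + β × MRP = 1.8437% + 1.2631 × 5.2558% = 8.48%

8.48%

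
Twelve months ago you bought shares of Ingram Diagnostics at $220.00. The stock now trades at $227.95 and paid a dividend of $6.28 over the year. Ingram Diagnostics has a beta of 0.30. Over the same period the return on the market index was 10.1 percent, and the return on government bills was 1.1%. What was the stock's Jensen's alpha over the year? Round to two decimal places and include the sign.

Realised HPR = (P1 + D1 − P0) / P0 = (227.95 + 6.28 − 220.00) / 220.00 = 14.23 / 220.00 = 6.4682%
MRP = 10.1% − 1.1% = 9.00%
CAPM required = R_f + β·MRP = 1.1% + 0.30 × 9.0% = 3.8000%
α = realised − required = 6.4682% − 3.8000% = +2.67%

+2.67%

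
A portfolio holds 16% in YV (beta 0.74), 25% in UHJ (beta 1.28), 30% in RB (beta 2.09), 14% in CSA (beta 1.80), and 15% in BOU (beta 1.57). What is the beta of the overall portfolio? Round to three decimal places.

β_P = Σ w_i β_i = 0.16×0.74 + 0.25×1.28 + 0.30×2.09 + 0.14×1.80 + 0.15×1.57 = 1.5529

1.553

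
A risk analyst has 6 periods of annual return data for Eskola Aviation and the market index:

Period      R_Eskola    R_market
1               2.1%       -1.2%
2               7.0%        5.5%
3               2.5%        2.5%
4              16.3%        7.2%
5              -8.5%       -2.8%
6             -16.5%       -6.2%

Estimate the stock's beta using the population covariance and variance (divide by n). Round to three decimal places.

2.148

Mean R_i = (2.1 + 7.0 + 2.5 + 16.3 − 8.5 − 16.5) / 6 = 0.4833%
Mean R_m = (-1.2 + 5.5 + 2.5 + 7.2 − 2.8 − 6.2) / 6 = 0.8333%
Σ(R_i − R̄_i)(R_m − R̄_m) = 283.2733  ⇒  Cov = 283.2733 / 6 = 47.2122
Σ(R_m − R̄_m)² = 131.8933  ⇒  Var(R_m) = 131.8933 / 6 = 21.9822
β = Cov / Var(R_m) = 47.2122 / 21.9822 = 2.1477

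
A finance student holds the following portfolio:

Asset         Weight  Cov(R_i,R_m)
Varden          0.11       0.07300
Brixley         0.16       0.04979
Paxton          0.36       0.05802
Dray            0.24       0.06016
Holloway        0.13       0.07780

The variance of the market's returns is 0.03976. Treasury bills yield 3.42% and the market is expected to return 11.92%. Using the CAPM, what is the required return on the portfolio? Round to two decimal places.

β_Varden = 0.07300 / 0.03976 = 1.8360
β_Brixley = 0.04979 / 0.03976 = 1.2523
β_Paxton = 0.05802 / 0.03976 = 1.4593
β_Dray = 0.06016 / 0.03976 = 1.5131
β_Holloway = 0.07780 / 0.03976 = 1.9567
β_P = Σ w_i β_i = 0.11×1.8360 + 0.16×1.2523 + 0.36×1.4593 + 0.24×1.5131 + 0.13×1.9567 = 1.5452
MRP = 11.92% − 3.42% = 8.50%
E(R_P) = R_f + β_P × MRP = 3.42% + 1.5452 × 8.50% = 16.55%

16.55%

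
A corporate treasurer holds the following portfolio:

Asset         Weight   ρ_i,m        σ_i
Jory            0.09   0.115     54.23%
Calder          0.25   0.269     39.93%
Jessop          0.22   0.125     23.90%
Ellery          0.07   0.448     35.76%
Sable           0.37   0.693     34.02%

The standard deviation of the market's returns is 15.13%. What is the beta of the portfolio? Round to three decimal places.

0.909

β_Jory = 0.115 × 54.23% / 15.13% = 0.4122
β_Calder = 0.269 × 39.93% / 15.13% = 0.7099
β_Jessop = 0.125 × 23.90% / 15.13% = 0.1975
β_Ellery = 0.448 × 35.76% / 15.13% = 1.0589
β_Sable = 0.693 × 34.02% / 15.13% = 1.5582
β_P = Σ w_i β_i = 0.09×0.4122 + 0.25×0.7099 + 0.22×0.1975 + 0.07×1.0589 + 0.37×1.5582 = 0.9087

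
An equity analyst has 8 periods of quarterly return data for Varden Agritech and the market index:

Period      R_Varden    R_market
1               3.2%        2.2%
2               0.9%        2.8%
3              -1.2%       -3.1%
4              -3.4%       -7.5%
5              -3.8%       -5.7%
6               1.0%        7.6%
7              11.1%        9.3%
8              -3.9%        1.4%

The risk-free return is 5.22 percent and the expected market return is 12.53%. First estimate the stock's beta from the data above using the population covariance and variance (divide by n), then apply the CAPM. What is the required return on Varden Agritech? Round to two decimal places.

Mean R_i = (3.2 + 0.9 − 1.2 − 3.4 − 3.8 + 1.0 + 11.1 − 3.9) / 8 = 0.4875%
Mean R_m = (2.2 + 2.8 − 3.1 − 7.5 − 5.7 + 7.6 + 9.3 + 1.4) / 8 = 0.8750%
Σ(R_i − R̄_i)(R_m − R̄_m) = 162.3975  ⇒  Cov = 162.3975 / 8 = 20.2997
Σ(R_m − R̄_m)² = 251.1150  ⇒  Var(R_m) = 251.1150 / 8 = 31.3894
β = Cov / Var(R_m) = 20.2997 / 31.3894 = 0.6467
MRP = 12.53% − 5.22% = 7.31%
E(R) = R_f + β × MRP = 5.22% + 0.6467 × 7.31% = 9.95%

9.95%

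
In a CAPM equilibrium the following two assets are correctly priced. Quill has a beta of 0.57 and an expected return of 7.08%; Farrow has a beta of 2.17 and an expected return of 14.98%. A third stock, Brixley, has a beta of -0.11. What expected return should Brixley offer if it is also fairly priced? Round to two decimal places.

MRP (SML slope) = (14.98% − 7.08%) / (2.17 − 0.57) = 7.90% / 1.60 = 4.9375%
R_f (intercept) = 7.08% − 0.57 × 4.9375% = 4.2656%
E(R_Brixley) = R_f + β × MRP = 4.2656% + -0.11 × 4.9375% = 3.72%

3.72%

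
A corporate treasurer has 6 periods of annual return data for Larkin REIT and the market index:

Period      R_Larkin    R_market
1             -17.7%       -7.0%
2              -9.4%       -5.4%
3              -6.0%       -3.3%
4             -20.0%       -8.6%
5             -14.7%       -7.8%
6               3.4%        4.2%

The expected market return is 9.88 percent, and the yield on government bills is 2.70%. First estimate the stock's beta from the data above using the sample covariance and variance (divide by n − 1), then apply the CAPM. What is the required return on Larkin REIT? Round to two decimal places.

Mean R_i = (-17.7 − 9.4 − 6.0 − 20.0 − 14.7 + 3.4) / 6 = -10.7333%
Mean R_m = (-7.0 − 5.4 − 3.3 − 8.6 − 7.8 + 4.2) / 6 = -4.6500%
Σ(R_i − R̄_i)(R_m − R̄_m) = 195.9400  ⇒  Cov = 195.9400 / 5 = 39.1880
Σ(R_m − R̄_m)² = 111.7550  ⇒  Var(R_m) = 111.7550 / 5 = 22.3510
β = Cov / Var(R_m) = 39.1880 / 22.3510 = 1.7533
MRP = 9.88% − 2.70% = 7.18%
E(R) = R_f + β × MRP = 2.70% + 1.7533 × 7.18% = 15.29%

15.29%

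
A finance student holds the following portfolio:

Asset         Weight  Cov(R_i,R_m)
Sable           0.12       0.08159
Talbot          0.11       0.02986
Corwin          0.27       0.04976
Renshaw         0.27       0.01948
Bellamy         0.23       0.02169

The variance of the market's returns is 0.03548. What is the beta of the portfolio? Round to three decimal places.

β_Sable = 0.08159 / 0.03548 = 2.2996
β_Talbot = 0.02986 / 0.03548 = 0.8416
β_Corwin = 0.04976 / 0.03548 = 1.4025
β_Renshaw = 0.01948 / 0.03548 = 0.5490
β_Bellamy = 0.02169 / 0.03548 = 0.6113
β_P = Σ w_i β_i = 0.12×2.2996 + 0.11×0.8416 + 0.27×1.4025 + 0.27×0.5490 + 0.23×0.6113 = 1.0360

1.036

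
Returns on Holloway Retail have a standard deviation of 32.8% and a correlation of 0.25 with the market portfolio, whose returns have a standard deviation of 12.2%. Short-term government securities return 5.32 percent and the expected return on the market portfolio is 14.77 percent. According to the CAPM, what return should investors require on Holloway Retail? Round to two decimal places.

β = ρ × σ_i / σ_m = 0.25 × 32.8% / 12.2% = 0.6721
MRP = 14.77% − 5.32% = 9.45%
E(R) = 5.32% + 0.6721 × 9.45% = 11.67%

11.67%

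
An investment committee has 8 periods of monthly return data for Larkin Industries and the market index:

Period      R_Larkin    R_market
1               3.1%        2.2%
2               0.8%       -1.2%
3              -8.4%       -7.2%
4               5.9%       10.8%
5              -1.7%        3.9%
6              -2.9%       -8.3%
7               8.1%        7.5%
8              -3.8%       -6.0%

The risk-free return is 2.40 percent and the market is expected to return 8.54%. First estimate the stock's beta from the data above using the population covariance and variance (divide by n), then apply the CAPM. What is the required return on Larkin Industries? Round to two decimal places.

Mean R_i = (3.1 + 0.8 − 8.4 + 5.9 − 1.7 − 2.9 + 8.1 − 3.8) / 8 = 0.1375%
Mean R_m = (2.2 − 1.2 − 7.2 + 10.8 + 3.9 − 8.3 + 7.5 − 6.0) / 8 = 0.2125%
Σ(R_i − R̄_i)(R_m − R̄_m) = 230.8163  ⇒  Cov = 230.8163 / 8 = 28.8520
Σ(R_m − R̄_m)² = 350.7488  ⇒  Var(R_m) = 350.7488 / 8 = 43.8436
β = Cov / Var(R_m) = 28.8520 / 43.8436 = 0.6581
MRP = 8.54% − 2.40% = 6.14%
E(R) = R_f + β × MRP = 2.40% + 0.6581 × 6.14% = 6.44%

6.44%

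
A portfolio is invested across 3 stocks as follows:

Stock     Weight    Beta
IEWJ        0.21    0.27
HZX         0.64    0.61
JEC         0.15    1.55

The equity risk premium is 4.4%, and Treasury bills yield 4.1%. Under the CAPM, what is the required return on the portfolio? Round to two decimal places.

β_P = Σ w_i β_i = 0.21×0.27 + 0.64×0.61 + 0.15×1.55 = 0.6796
E(R_P) = R_f + β_P × MRP = 4.1% + 0.6796 × 4.4% = 7.09%

7.09%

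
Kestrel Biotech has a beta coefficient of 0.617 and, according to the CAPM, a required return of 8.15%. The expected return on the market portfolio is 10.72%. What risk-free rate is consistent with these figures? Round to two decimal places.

E(R) = R_f + β(E(R_m) − R_f) = R_f(1 − β) + β·E(R_m)
8.15% = R_f × (1 − 0.617) + 0.617 × 10.72%
8.15% = R_f × 0.383 + 6.61424%
R_f = (8.15% − 6.61424%) / 0.383 = 4.01%

4.01%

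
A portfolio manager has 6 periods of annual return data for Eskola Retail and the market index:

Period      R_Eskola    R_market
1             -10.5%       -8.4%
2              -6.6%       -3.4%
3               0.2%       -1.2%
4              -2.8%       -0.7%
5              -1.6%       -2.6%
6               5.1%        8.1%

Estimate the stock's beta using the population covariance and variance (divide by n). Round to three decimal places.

0.934

Mean R_i = (-10.5 − 6.6 + 0.2 − 2.8 − 1.6 + 5.1) / 6 = -2.7000%
Mean R_m = (-8.4 − 3.4 − 1.2 − 0.7 − 2.6 + 8.1) / 6 = -1.3667%
Σ(R_i − R̄_i)(R_m − R̄_m) = 135.6900  ⇒  Cov = 135.6900 / 6 = 22.6150
Σ(R_m − R̄_m)² = 145.2133  ⇒  Var(R_m) = 145.2133 / 6 = 24.2022
β = Cov / Var(R_m) = 22.6150 / 24.2022 = 0.9344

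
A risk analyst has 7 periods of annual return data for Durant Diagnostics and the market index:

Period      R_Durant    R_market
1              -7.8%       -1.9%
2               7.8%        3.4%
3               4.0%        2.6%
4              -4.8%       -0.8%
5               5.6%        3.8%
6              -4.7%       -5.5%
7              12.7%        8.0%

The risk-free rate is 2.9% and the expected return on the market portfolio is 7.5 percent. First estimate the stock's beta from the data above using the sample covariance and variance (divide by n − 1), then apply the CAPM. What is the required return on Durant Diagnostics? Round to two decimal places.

10.17%

Mean R_i = (-7.8 + 7.8 + 4.0 − 4.8 + 5.6 − 4.7 + 12.7) / 7 = 1.8286%
Mean R_m = (-1.9 + 3.4 + 2.6 − 0.8 + 3.8 − 5.5 + 8.0) / 7 = 1.3714%
Σ(R_i − R̄_i)(R_m − R̄_m) = 186.7557  ⇒  Cov = 186.7557 / 6 = 31.1260
Σ(R_m − R̄_m)² = 118.0943  ⇒  Var(R_m) = 118.0943 / 6 = 19.6824
β = Cov / Var(R_m) = 31.1260 / 19.6824 = 1.5814
MRP = 7.5% − 2.9% = 4.60%
E(R) = R_f + β × MRP = 2.9% + 1.5814 × 4.6% = 10.17%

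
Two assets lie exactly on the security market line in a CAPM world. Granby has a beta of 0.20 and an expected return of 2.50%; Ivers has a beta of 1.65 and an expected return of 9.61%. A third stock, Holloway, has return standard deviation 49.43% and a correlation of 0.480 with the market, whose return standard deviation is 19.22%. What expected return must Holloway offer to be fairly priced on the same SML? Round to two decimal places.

7.57%

MRP = (9.61% − 2.50%) / (1.65 − 0.20) = 4.9034%
R_f = 2.50% − 0.20 × 4.9034% = 1.5193%
β_Holloway = ρ·σ_i/σ_m = 0.480 × 49.43 / 19.22 = 1.2345
E(R_Holloway) = R_f + β × MRP = 1.5193% + 1.2345 × 4.9034% = 7.57%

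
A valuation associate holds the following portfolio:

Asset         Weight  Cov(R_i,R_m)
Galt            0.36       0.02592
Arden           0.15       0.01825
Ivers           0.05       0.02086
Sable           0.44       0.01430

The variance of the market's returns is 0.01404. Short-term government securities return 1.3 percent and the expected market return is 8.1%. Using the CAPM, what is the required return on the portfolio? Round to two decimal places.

10.70%

β_Galt = 0.02592 / 0.01404 = 1.8462
β_Arden = 0.01825 / 0.01404 = 1.2999
β_Ivers = 0.02086 / 0.01404 = 1.4858
β_Sable = 0.01430 / 0.01404 = 1.0185
β_P = Σ w_i β_i = 0.36×1.8462 + 0.15×1.2999 + 0.05×1.4858 + 0.44×1.0185 = 1.3820
MRP = 8.1% − 1.3% = 6.80%
E(R_P) = R_f + β_P × MRP = 1.3% + 1.3820 × 6.8% = 10.70%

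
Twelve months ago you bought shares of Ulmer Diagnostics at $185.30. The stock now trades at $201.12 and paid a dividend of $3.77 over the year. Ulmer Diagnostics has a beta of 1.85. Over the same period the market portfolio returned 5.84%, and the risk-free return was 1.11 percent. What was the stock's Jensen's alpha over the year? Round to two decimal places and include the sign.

+0.71%

Realised HPR = (P1 + D1 − P0) / P0 = (201.12 + 3.77 − 185.30) / 185.30 = 19.59 / 185.30 = 10.5720%
MRP = 5.84% − 1.11% = 4.73%
CAPM required = R_f + β·MRP = 1.11% + 1.85 × 4.73% = 9.8605%
α = realised − required = 10.5720% − 9.8605% = +0.71%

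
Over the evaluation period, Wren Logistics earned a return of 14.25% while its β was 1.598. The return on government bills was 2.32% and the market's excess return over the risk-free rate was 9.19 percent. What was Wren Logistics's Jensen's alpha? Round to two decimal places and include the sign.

CAPM benchmark = R_f + β(R_m − R_f) = 2.32% + 1.598 × 9.19% = 17.00562%
α = actual − benchmark = 14.25% − 17.00562% = -2.76%

-2.76%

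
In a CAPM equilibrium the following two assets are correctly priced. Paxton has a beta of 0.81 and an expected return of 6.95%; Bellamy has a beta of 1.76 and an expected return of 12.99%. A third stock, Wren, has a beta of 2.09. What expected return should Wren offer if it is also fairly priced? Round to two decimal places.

15.09%

MRP (SML slope) = (12.99% − 6.95%) / (1.76 − 0.81) = 6.04% / 0.95 = 6.3579%
R_f (intercept) = 6.95% − 0.81 × 6.3579% = 1.8001%
E(R_Wren) = R_f + β × MRP = 1.8001% + 2.09 × 6.3579% = 15.09%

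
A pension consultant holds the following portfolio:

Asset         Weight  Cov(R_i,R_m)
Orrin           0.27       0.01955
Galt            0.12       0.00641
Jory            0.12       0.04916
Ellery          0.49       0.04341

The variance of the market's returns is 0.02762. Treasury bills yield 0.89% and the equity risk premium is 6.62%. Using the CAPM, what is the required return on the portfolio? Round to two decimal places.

β_Orrin = 0.01955 / 0.02762 = 0.7078
β_Galt = 0.00641 / 0.02762 = 0.2321
β_Jory = 0.04916 / 0.02762 = 1.7799
β_Ellery = 0.04341 / 0.02762 = 1.5717
β_P = Σ w_i β_i = 0.27×0.7078 + 0.12×0.2321 + 0.12×1.7799 + 0.49×1.5717 = 1.2027
E(R_P) = R_f + β_P × MRP = 0.89% + 1.2027 × 6.62% = 8.85%

8.85%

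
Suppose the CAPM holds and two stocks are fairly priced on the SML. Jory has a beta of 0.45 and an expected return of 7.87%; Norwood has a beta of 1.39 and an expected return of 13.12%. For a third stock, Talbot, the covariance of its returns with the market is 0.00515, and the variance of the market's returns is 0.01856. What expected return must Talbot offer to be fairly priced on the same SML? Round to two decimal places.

MRP = (13.12% − 7.87%) / (1.39 − 0.45) = 5.5851%
R_f = 7.87% − 0.45 × 5.5851% = 5.3567%
β_Talbot = Cov / Var(R_m) = 0.00515 / 0.01856 = 0.2775
E(R_Talbot) = R_f + β × MRP = 5.3567% + 0.2775 × 5.5851% = 6.91%

6.91%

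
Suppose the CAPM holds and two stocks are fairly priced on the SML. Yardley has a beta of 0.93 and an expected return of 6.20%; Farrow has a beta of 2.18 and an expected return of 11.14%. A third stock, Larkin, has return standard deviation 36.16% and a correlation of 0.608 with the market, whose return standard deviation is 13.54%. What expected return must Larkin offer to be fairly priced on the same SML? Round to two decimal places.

8.94%

MRP = (11.14% − 6.20%) / (2.18 − 0.93) = 3.9520%
R_f = 6.20% − 0.93 × 3.9520% = 2.5246%
β_Larkin = ρ·σ_i/σ_m = 0.608 × 36.16 / 13.54 = 1.6237
E(R_Larkin) = R_f + β × MRP = 2.5246% + 1.6237 × 3.9520% = 8.94%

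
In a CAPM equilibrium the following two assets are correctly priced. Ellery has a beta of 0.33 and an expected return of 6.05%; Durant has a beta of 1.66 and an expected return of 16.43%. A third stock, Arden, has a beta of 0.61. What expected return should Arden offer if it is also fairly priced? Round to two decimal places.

MRP (SML slope) = (16.43% − 6.05%) / (1.66 − 0.33) = 10.38% / 1.33 = 7.8045%
R_f (intercept) = 6.05% − 0.33 × 7.8045% = 3.4745%
E(R_Arden) = R_f + β × MRP = 3.4745% + 0.61 × 7.8045% = 8.24%

8.24%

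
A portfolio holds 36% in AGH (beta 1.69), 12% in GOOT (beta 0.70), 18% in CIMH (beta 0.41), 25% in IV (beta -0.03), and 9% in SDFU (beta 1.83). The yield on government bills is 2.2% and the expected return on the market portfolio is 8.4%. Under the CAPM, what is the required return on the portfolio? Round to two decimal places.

β_P = Σ w_i β_i = 0.36×1.69 + 0.12×0.70 + 0.18×0.41 + 0.25×-0.03 + 0.09×1.83 = 0.9234
MRP = 8.4% − 2.2% = 6.20%
E(R_P) = R_f + β_P × MRP = 2.2% + 0.9234 × 6.2% = 7.93%

7.93%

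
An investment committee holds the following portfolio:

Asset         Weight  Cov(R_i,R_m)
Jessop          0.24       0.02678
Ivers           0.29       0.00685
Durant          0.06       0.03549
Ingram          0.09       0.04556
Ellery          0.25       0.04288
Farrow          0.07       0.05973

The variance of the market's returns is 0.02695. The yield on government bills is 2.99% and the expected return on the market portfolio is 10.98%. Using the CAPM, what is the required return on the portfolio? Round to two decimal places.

11.75%

β_Jessop = 0.02678 / 0.02695 = 0.9937
β_Ivers = 0.00685 / 0.02695 = 0.2542
β_Durant = 0.03549 / 0.02695 = 1.3169
β_Ingram = 0.04556 / 0.02695 = 1.6905
β_Ellery = 0.04288 / 0.02695 = 1.5911
β_Farrow = 0.05973 / 0.02695 = 2.2163
β_P = Σ w_i β_i = 0.24×0.9937 + 0.29×0.2542 + 0.06×1.3169 + 0.09×1.6905 + 0.25×1.5911 + 0.07×2.2163 = 1.0963
MRP = 10.98% − 2.99% = 7.99%
E(R_P) = R_f + β_P × MRP = 2.99% + 1.0963 × 7.99% = 11.75%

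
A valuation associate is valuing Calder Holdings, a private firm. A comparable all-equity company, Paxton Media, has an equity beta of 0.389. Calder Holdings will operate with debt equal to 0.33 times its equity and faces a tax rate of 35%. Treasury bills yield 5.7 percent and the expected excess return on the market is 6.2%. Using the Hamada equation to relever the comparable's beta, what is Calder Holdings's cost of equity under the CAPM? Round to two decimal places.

β_L = β_U × [1 + (1 − t)(D/E)] = 0.389 × [1 + (1 − 0.35) × 0.33]
    = 0.389 × [1 + 0.65 × 0.33] = 0.389 × 1.2145 = 0.4724
E(R) = R_f + β_L × MRP = 5.7% + 0.4724 × 6.2% = 8.63%

8.63%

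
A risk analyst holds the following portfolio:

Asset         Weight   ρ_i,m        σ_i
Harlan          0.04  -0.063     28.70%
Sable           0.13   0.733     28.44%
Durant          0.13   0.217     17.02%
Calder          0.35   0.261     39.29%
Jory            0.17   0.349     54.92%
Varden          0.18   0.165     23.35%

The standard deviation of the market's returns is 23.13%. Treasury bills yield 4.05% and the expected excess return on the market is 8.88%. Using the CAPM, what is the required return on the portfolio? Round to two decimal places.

β_Harlan = -0.063 × 28.70% / 23.13% = -0.0782
β_Sable = 0.733 × 28.44% / 23.13% = 0.9013
β_Durant = 0.217 × 17.02% / 23.13% = 0.1597
β_Calder = 0.261 × 39.29% / 23.13% = 0.4434
β_Jory = 0.349 × 54.92% / 23.13% = 0.8287
β_Varden = 0.165 × 23.35% / 23.13% = 0.1666
β_P = Σ w_i β_i = 0.04×-0.0782 + 0.13×0.9013 + 0.13×0.1597 + 0.35×0.4434 + 0.17×0.8287 + 0.18×0.1666 = 0.4609
E(R_P) = R_f + β_P × MRP = 4.05% + 0.4609 × 8.88% = 8.14%

8.14%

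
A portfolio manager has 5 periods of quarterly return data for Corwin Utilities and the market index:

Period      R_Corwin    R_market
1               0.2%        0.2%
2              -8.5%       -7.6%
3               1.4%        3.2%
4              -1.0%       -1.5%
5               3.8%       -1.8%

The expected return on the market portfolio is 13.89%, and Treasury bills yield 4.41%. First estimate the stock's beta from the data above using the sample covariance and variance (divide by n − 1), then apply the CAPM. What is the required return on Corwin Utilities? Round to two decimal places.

Mean R_i = (0.2 − 8.5 + 1.4 − 1.0 + 3.8) / 5 = -0.8200%
Mean R_m = (0.2 − 7.6 + 3.2 − 1.5 − 1.8) / 5 = -1.5000%
Σ(R_i − R̄_i)(R_m − R̄_m) = 57.6300  ⇒  Cov = 57.6300 / 4 = 14.4075
Σ(R_m − R̄_m)² = 62.2800  ⇒  Var(R_m) = 62.2800 / 4 = 15.5700
β = Cov / Var(R_m) = 14.4075 / 15.5700 = 0.9253
MRP = 13.89% − 4.41% = 9.48%
E(R) = R_f + β × MRP = 4.41% + 0.9253 × 9.48% = 13.18%

13.18%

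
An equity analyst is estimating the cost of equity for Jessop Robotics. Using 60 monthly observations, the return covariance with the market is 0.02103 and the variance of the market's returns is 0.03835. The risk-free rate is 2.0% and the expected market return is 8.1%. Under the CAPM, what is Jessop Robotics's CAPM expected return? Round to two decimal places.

β = Cov(R_i, R_m) / Var(R_m) = 0.02103 / 0.03835 = 0.5484
MRP = 8.1% − 2.0% = 6.10%
E(R) = R_f + β × MRP = 2.0% + 0.5484 × 6.1% = 5.35%

5.35%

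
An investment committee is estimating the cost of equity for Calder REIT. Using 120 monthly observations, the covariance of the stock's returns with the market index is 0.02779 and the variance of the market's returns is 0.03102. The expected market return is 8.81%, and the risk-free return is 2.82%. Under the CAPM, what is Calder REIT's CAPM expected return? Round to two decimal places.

8.19%

β = Cov(R_i, R_m) / Var(R_m) = 0.02779 / 0.03102 = 0.8959
MRP = 8.81% − 2.82% = 5.99%
E(R) = R_f + β × MRP = 2.82% + 0.8959 × 5.99% = 8.19%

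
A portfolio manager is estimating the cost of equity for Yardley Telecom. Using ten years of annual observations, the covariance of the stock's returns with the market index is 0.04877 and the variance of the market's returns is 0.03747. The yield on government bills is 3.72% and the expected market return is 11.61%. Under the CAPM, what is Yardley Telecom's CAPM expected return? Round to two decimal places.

13.99%

β = Cov(R_i, R_m) / Var(R_m) = 0.04877 / 0.03747 = 1.3016
MRP = 11.61% − 3.72% = 7.89%
E(R) = R_f + β × MRP = 3.72% + 1.3016 × 7.89% = 13.99%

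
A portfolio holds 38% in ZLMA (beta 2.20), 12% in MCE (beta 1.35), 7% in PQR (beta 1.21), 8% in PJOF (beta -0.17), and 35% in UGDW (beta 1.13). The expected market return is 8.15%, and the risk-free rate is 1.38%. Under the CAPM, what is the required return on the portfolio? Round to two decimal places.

β_P = Σ w_i β_i = 0.38×2.20 + 0.12×1.35 + 0.07×1.21 + 0.08×-0.17 + 0.35×1.13 = 1.4646
MRP = 8.15% − 1.38% = 6.77%
E(R_P) = R_f + β_P × MRP = 1.38% + 1.4646 × 6.77% = 11.30%

11.30%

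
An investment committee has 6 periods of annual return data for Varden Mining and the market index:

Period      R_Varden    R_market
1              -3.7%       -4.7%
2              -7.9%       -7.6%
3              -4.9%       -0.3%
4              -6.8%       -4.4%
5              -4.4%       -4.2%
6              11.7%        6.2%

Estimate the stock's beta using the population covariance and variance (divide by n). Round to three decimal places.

1.356

Mean R_i = (-3.7 − 7.9 − 4.9 − 6.8 − 4.4 + 11.7) / 6 = -2.6667%
Mean R_m = (-4.7 − 7.6 − 0.3 − 4.4 − 4.2 + 6.2) / 6 = -2.5000%
Σ(R_i − R̄_i)(R_m − R̄_m) = 159.8400  ⇒  Cov = 159.8400 / 6 = 26.6400
Σ(R_m − R̄_m)² = 117.8800  ⇒  Var(R_m) = 117.8800 / 6 = 19.6467
β = Cov / Var(R_m) = 26.6400 / 19.6467 = 1.3560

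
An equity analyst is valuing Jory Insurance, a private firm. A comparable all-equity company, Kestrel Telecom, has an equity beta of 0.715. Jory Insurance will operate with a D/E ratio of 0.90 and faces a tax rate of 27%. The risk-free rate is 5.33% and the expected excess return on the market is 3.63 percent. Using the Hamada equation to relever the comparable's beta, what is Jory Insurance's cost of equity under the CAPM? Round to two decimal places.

9.63%

β_L = β_U × [1 + (1 − t)(D/E)] = 0.715 × [1 + (1 − 0.27) × 0.90]
    = 0.715 × [1 + 0.73 × 0.90] = 0.715 × 1.6570 = 1.1848
E(R) = R_f + β_L × MRP = 5.33% + 1.1848 × 3.63% = 9.63%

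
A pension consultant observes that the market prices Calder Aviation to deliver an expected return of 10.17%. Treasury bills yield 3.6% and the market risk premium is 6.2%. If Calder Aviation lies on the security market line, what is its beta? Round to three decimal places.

β = (E(R) − R_f) / MRP = (10.17% − 3.6%) / 6.2% = 6.57% / 6.2% = 1.060

1.060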